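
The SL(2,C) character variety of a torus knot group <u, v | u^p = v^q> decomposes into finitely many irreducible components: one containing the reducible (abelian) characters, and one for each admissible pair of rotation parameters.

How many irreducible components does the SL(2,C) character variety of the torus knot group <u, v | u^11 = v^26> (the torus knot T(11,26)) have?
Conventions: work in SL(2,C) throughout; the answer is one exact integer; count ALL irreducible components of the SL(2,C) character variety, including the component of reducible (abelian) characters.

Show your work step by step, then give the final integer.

For T(11,26): irreducibility forces the central element u^11 = v^26 to one of +I, -I.
This locks tr(u) to 2*cos(pi*alpha/11), alpha in 1..10, and tr(v) to 2*cos(pi*beta/26), beta in 1..25, on each component of irreducible characters.
Consistency of u^11 = (-1)^alpha I with v^26 = (-1)^beta I forces alpha = beta (mod 2).
Enumerate parity-matched pairs: 5*13 odd-odd plus 5*12 even-even gives 125.
components with irreducible characters: 125; plus the single component of reducible (abelian) characters: total 126.

126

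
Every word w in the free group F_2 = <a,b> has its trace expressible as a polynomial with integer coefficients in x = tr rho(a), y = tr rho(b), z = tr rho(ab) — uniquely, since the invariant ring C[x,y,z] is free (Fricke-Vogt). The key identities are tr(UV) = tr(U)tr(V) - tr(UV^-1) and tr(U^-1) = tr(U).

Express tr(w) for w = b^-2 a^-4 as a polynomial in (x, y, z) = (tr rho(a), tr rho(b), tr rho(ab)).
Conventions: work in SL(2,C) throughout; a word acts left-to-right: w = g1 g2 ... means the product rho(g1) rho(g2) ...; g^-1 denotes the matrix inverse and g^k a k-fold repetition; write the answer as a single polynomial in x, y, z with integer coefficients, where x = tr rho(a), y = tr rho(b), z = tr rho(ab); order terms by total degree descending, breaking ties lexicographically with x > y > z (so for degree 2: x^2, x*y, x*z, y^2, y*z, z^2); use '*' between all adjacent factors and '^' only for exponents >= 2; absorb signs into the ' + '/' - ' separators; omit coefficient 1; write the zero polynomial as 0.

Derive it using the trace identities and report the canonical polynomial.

tr(a^-1) = tr(a) = x
tr(a^-2) = tr(a^-1)*tr(a) - tr(1)   [inverse elimination on a] = x^2 - 2
tr(b a^-1) = tr(b)*tr(a) - tr(b a)   [inverse elimination on a] = x*y - z
tr(a^-2 b) = tr(b a^-1)*tr(a) - tr(b)   [inverse elimination on a] = x^2*y - x*z - y
tr(a^-1 b^-1 a^-1) = tr(a^-2)*tr(b) - tr(a^-2 b)   [inverse elimination on b] = x*z - y
tr(a^-3 b^-1) = tr(a^-1 b^-1 a^-1)*tr(a) - tr(a^-1 b^-1)   [inverse elimination on a] = x^2*z - x*y - z
tr(b^-1 a^-4) = tr(a^-3 b^-1)*tr(a) - tr(a^-3 b^-1 a)   [inverse elimination on a] = x^3*z - x^2*y - 2*x*z + y
tr(a^-3) = tr(a^-2)*tr(a) - tr(a^-1)   [inverse elimination on a] = x^3 - 3*x
tr(a^-4) = tr(a^-3)*tr(a) - tr(a^-2)   [inverse elimination on a] = x^4 - 4*x^2 + 2
tr(b^-2 a^-4) = tr(b^-1 a^-4)*tr(b) - tr(b^-1 a^-4 b)   [inverse elimination on b] = x^3*y*z - x^4 - x^2*y^2 - 2*x*y*z + 4*x^2 + y^2 - 2

x^3*y*z - x^4 - x^2*y^2 - 2*x*y*z + 4*x^2 + y^2 - 2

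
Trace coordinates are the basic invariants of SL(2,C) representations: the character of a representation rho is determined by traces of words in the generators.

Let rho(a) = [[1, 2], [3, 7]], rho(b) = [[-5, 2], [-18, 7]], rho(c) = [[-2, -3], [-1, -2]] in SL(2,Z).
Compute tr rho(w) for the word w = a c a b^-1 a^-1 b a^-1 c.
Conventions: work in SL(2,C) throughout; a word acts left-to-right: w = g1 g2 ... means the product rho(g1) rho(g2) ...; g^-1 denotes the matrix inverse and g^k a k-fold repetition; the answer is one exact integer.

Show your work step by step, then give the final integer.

158869

rho(a) = [[1, 2], [3, 7]]
... * rho(c) = [[-2, -3], [-1, -2]]  ->  [[-4, -7], [-13, -23]]
... * rho(a) = [[1, 2], [3, 7]]  ->  [[-25, -57], [-82, -187]]
... * rho(b^-1) = [[7, -2], [18, -5]]  ->  [[-1201, 335], [-3940, 1099]]
... * rho(a^-1) = [[7, -2], [-3, 1]]  ->  [[-9412, 2737], [-30877, 8979]]
... * rho(b) = [[-5, 2], [-18, 7]]  ->  [[-2206, 335], [-7237, 1099]]
... * rho(a^-1) = [[7, -2], [-3, 1]]  ->  [[-16447, 4747], [-53956, 15573]]
... * rho(c) = [[-2, -3], [-1, -2]]  ->  [[28147, 39847], [92339, 130722]]
tr = 28147 + 130722 = 158869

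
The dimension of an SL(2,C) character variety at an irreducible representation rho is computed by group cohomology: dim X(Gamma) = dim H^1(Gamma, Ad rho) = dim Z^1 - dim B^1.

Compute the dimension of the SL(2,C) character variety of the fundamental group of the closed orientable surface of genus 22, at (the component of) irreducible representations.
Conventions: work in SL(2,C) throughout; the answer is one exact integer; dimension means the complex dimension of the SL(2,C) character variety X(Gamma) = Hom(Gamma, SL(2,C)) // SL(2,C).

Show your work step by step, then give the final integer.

126

The genus-22 surface group: 2g = 44 generators, one relator prod [a_i, b_i].
A cocycle assigns one sl_2 vector per generator subject to the relator condition d_2(z) = 0: dim of the unconstrained space is 3*2g = 132.
At an irreducible rho, H^2 = coker(d_2) vanishes (Poincare duality: H^2 is dual to H^0 = invariants = 0), so d_2 is surjective onto sl_2 and dim Z^1 = 132 - 3 = 129.
dim B^1 = 3 (coboundaries, injective at irreducible rho).
dim H^1 = 129 - 3 = 126 = dim X.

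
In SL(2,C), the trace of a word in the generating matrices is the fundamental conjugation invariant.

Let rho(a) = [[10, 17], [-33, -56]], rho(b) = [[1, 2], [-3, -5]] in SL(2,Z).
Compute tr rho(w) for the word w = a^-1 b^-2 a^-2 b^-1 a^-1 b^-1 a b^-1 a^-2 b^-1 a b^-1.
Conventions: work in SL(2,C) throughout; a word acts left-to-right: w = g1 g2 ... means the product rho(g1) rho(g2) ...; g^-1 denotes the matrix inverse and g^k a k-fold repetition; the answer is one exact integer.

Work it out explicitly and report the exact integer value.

rho(a^-1) = [[-56, -17], [33, 10]]
... * rho(b^-1) = [[-5, -2], [3, 1]]  ->  [[229, 95], [-135, -56]]
... * rho(b^-1) = [[-5, -2], [3, 1]]  ->  [[-860, -363], [507, 214]]
... * rho(a^-1) = [[-56, -17], [33, 10]]  ->  [[36181, 10990], [-21330, -6479]]
... * rho(a^-1) = [[-56, -17], [33, 10]]  ->  [[-1663466, -505177], [980673, 297820]]
... * rho(b^-1) = [[-5, -2], [3, 1]]  ->  [[6801799, 2821755], [-4009905, -1663526]]
... * rho(a^-1) = [[-56, -17], [33, 10]]  ->  [[-287782829, -87413033], [169658322, 51533125]]
... * rho(b^-1) = [[-5, -2], [3, 1]]  ->  [[1176675046, 488152625], [-693692235, -287783519]]
... * rho(a) = [[10, 17], [-33, -56]]  ->  [[-4342286165, -7333071218], [2559933777, 4323109069]]
... * rho(b^-1) = [[-5, -2], [3, 1]]  ->  [[-287782829, 1351501112], [169658322, -796758485]]
... * rho(a^-1) = [[-56, -17], [33, 10]]  ->  [[60715375120, 18407319213], [-35793896037, -10851776324]]
... * rho(a^-1) = [[-56, -17], [33, 10]]  ->  [[-2792619472691, -848088184910], [1646349559380, 499978469389]]
... * rho(b^-1) = [[-5, -2], [3, 1]]  ->  [[11418832808725, 4737150760472], [-6731812388733, -2792720649371]]
... * rho(a) = [[10, 17], [-33, -56]]  ->  [[-42137647008326, -71160284838107], [24841657541913, 41951545756315]]
... * rho(b^-1) = [[-5, -2], [3, 1]]  ->  [[-2792619472691, 13115009178545], [1646349559380, -7731769327511]]
tr = -2792619472691 + -7731769327511 = -10524388800202

-10524388800202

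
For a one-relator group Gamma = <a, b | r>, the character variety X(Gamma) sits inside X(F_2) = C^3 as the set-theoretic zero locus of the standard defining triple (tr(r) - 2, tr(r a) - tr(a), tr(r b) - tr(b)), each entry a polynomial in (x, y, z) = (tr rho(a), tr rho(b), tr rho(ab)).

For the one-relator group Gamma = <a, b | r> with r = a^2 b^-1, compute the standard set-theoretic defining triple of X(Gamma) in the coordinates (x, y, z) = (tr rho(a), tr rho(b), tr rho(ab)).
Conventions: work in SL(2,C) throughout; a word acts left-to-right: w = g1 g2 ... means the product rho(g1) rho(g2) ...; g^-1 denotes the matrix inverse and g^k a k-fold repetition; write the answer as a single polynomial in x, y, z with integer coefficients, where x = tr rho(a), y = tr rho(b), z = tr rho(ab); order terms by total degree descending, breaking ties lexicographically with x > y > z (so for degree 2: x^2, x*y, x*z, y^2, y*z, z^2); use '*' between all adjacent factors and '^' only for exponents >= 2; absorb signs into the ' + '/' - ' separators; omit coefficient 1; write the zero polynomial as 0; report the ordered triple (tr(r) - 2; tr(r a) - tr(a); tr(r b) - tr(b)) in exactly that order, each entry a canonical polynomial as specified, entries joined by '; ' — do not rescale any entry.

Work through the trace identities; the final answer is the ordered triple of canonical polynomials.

x^2*y - x*z - y - 2; x^3*y - x^2*z - 2*x*y - x + z; x^2 - y - 2

tr(a^2) = tr(a)*tr(a) - tr(1) = x^2 - 2
so tr(a^2 b) = tr(a)*tr(b a) - tr(b) = x*z - y
so tr(a^2 b^-1) = tr(a^2)*tr(b) - tr(a^2 b) = x^2*y - x*z - y
so tr(a^3) = tr(a)*tr(a^2) - tr(a) = x^3 - 3*x
tr(a^3 b) = tr(a)*tr(a b a) - tr(a b) = x^2*z - x*y - z
tr(a^2 b^-1 a) = tr(a^3)*tr(b) - tr(a^3 b) = x^3*y - x^2*z - 2*x*y + z
assemble the triple (tr(r) - 2; tr(r a) - x; tr(r b) - y)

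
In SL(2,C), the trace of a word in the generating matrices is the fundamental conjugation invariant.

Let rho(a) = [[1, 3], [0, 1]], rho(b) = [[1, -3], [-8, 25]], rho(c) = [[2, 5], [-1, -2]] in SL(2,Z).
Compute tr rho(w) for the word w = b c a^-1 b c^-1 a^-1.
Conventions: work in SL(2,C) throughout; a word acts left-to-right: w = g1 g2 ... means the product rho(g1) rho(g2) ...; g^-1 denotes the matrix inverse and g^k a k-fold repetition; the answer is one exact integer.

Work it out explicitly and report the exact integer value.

rho(b) = [[1, -3], [-8, 25]]
... * rho(c) = [[2, 5], [-1, -2]]  ->  [[5, 11], [-41, -90]]
... * rho(a^-1) = [[1, -3], [0, 1]]  ->  [[5, -4], [-41, 33]]
... * rho(b) = [[1, -3], [-8, 25]]  ->  [[37, -115], [-305, 948]]
... * rho(c^-1) = [[-2, -5], [1, 2]]  ->  [[-189, -415], [1558, 3421]]
... * rho(a^-1) = [[1, -3], [0, 1]]  ->  [[-189, 152], [1558, -1253]]
tr = -189 + -1253 = -1442

-1442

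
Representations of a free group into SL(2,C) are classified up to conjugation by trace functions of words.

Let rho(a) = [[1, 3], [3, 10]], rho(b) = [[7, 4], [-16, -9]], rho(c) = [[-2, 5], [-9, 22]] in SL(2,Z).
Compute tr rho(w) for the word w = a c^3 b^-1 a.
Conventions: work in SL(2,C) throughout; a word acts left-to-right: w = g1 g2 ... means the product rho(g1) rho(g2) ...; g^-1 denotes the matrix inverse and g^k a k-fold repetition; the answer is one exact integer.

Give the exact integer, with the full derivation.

14900422

rho(a) = [[1, 3], [3, 10]]
... * rho(c) = [[-2, 5], [-9, 22]]  ->  [[-29, 71], [-96, 235]]
... * rho(c) = [[-2, 5], [-9, 22]]  ->  [[-581, 1417], [-1923, 4690]]
... * rho(c) = [[-2, 5], [-9, 22]]  ->  [[-11591, 28269], [-38364, 93565]]
... * rho(b^-1) = [[-9, -4], [16, 7]]  ->  [[556623, 244247], [1842316, 808411]]
... * rho(a) = [[1, 3], [3, 10]]  ->  [[1289364, 4112339], [4267549, 13611058]]
tr = 1289364 + 13611058 = 14900422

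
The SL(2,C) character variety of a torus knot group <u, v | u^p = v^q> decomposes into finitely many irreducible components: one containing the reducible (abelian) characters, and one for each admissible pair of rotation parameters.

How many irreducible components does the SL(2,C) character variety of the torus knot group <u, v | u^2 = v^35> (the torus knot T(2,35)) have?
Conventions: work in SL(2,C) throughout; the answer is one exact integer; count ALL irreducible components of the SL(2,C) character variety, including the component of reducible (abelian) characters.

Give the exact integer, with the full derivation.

18

In the torus knot group T(2,35), u^2 = v^35 is central, so an irreducible representation sends it to +I or -I (Schur).
So on each irreducible component the traces are pinned: tr(u) = 2*cos(pi*alpha/2) with 1 <= alpha <= 1, tr(v) = 2*cos(pi*beta/35) with 1 <= beta <= 34.
The two central values (-1)^alpha I and (-1)^beta I must be the same matrix, so alpha and beta share a parity.
count pairs: odd alpha (1 choices) x odd beta (17), plus even alpha (0) x even beta (17): 1*17 + 0*17 = 17.
components with irreducible characters: 17; plus the single component of reducible (abelian) characters: total 18.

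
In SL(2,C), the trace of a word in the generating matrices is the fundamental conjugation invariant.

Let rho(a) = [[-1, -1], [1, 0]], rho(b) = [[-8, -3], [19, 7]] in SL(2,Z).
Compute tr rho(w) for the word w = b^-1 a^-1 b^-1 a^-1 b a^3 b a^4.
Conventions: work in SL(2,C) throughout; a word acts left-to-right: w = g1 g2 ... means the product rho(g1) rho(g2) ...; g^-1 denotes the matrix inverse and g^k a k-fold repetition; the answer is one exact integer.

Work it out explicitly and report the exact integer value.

2911

rho(b^-1) = [[7, 3], [-19, -8]]
... * rho(a^-1) = [[0, 1], [-1, -1]]  ->  [[-3, 4], [8, -11]]
... * rho(b^-1) = [[7, 3], [-19, -8]]  ->  [[-97, -41], [265, 112]]
... * rho(a^-1) = [[0, 1], [-1, -1]]  ->  [[41, -56], [-112, 153]]
... * rho(b) = [[-8, -3], [19, 7]]  ->  [[-1392, -515], [3803, 1407]]
... * rho(a) = [[-1, -1], [1, 0]]  ->  [[877, 1392], [-2396, -3803]]
... * rho(a) = [[-1, -1], [1, 0]]  ->  [[515, -877], [-1407, 2396]]
... * rho(a) = [[-1, -1], [1, 0]]  ->  [[-1392, -515], [3803, 1407]]
... * rho(b) = [[-8, -3], [19, 7]]  ->  [[1351, 571], [-3691, -1560]]
... * rho(a) = [[-1, -1], [1, 0]]  ->  [[-780, -1351], [2131, 3691]]
... * rho(a) = [[-1, -1], [1, 0]]  ->  [[-571, 780], [1560, -2131]]
... * rho(a) = [[-1, -1], [1, 0]]  ->  [[1351, 571], [-3691, -1560]]
... * rho(a) = [[-1, -1], [1, 0]]  ->  [[-780, -1351], [2131, 3691]]
tr = -780 + 3691 = 2911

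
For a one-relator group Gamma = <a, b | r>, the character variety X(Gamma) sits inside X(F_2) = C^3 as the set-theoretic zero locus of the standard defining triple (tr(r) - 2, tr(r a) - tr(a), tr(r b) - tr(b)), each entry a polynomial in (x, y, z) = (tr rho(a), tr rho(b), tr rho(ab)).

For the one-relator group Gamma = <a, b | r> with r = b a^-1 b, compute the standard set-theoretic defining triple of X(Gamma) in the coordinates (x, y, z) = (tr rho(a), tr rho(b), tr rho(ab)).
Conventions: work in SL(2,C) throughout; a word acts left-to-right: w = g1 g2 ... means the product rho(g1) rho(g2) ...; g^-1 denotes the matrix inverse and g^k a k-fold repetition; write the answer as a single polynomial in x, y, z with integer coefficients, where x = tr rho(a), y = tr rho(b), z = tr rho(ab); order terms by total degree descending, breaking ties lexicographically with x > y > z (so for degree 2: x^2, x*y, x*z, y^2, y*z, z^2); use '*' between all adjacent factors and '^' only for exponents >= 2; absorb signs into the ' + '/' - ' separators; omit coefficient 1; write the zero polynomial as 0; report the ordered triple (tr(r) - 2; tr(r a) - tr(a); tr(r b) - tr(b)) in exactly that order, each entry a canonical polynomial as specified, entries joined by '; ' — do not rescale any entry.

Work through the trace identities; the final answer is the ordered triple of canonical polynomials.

x*y^2 - y*z - x - 2; x*y*z - x^2 - z^2 - x + 2; x*y^3 - y^2*z - 2*x*y - y + z

trace(b^2) = trace(b)*trace(b) - trace(1)  (reduce the b square) = y^2 - 2
trace(b^2 a) = trace(b)*trace(a b) - trace(a)  (reduce the b square) = y*z - x
trace(b a^-1 b) = trace(b^2)*trace(a) - trace(b^2 a)  (eliminate a^-1) = x*y^2 - y*z - x
trace(b a b a) = trace(a b)*trace(a b) - trace(1)   [split at a repeated a] = z^2 - 2
trace(b a^-1 b a) = trace(b a b)*trace(a) - trace(b a b a)   [inverse elimination on a] = x*y*z - x^2 - z^2 + 2
trace(b^3) = trace(b)*trace(b^2) - trace(b) = y^3 - 3*y
trace(b^3 a) = trace(b)*trace(a b^2) - trace(a b) = y^2*z - x*y - z
trace(b a^-1 b^2) = trace(b^3)*trace(a) - trace(b^3 a) = x*y^3 - y^2*z - 2*x*y + z
assemble the triple (trace(r) - 2; trace(r a) - x; trace(r b) - y)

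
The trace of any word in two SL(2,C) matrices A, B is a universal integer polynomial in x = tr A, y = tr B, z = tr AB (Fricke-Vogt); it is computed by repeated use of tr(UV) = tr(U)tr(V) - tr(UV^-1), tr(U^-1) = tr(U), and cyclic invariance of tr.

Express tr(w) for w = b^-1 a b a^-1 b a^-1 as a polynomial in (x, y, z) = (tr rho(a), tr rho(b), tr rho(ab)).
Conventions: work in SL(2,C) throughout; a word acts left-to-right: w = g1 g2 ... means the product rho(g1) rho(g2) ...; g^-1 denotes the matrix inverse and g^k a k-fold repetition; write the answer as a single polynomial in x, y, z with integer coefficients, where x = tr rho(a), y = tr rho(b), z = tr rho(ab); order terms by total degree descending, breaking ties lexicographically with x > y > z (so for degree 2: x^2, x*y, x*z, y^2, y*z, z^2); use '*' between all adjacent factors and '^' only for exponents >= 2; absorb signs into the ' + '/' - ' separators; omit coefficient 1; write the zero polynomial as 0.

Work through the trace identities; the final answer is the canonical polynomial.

tr(b^2) = tr(b)*tr(b) - tr(1) = y^2 - 2
tr(b^2 a) = tr(b)*tr(a b) - tr(a) = y*z - x
tr(b a^-1 b) = tr(b^2)*tr(a) - tr(b^2 a) = x*y^2 - y*z - x
tr(b a b^2) = tr(b)*tr(b a b) - tr(b a) = y^2*z - x*y - z
tr(a b a b) = tr(a b)*tr(a b) - tr(1) = z^2 - 2
tr(a b a) = tr(a)*tr(b a) - tr(b) = x*z - y
tr(b a b^2 a) = tr(b)*tr(a b a b) - tr(a b a) = y*z^2 - x*z - y
tr(b a^-1 b a b) = tr(b a b^2)*tr(a) - tr(b a b^2 a) = x*y^2*z - x^2*y - y*z^2 + y
tr(b a b a b a) = tr(b a b a)*tr(b a) - tr(a b) = z^3 - 3*z
tr(b a^-1 b a b a) = tr(b a b a b)*tr(a) - tr(b a b a b a) = x*y*z^2 - x^2*z - z^3 - x*y + 3*z
tr(a b a^-1 b a^-1 b) = tr(b a^-1 b a b)*tr(a) - tr(b a^-1 b a b a) = x^2*y^2*z - x^3*y - 2*x*y*z^2 + x^2*z + z^3 + 2*x*y - 3*z
tr(b^-1 a b a^-1 b a^-1) = tr(a b a^-1 b a^-1)*tr(b) - tr(a b a^-1 b a^-1 b) = -x^2*y^2*z + x^3*y + x*y^3 + 2*x*y*z^2 - x^2*z - y^2*z - z^3 - 3*x*y + 3*z

-x^2*y^2*z + x^3*y + x*y^3 + 2*x*y*z^2 - x^2*z - y^2*z - z^3 - 3*x*y + 3*z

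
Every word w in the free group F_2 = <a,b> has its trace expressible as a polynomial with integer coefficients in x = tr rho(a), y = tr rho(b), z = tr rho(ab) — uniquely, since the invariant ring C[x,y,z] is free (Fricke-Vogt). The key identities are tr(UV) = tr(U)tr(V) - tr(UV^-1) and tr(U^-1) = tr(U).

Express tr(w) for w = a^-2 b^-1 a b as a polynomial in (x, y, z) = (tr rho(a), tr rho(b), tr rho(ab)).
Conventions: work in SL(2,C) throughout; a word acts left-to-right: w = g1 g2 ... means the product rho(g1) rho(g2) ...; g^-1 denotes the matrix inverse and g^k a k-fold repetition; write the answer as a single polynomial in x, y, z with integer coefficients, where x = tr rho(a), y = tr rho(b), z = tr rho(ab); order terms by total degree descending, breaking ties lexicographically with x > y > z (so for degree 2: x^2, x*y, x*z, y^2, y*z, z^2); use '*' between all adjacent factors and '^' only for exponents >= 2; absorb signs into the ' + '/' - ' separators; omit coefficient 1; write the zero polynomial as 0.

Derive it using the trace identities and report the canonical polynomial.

and tr(b a b) = tr(b) * tr(a b) - tr(a)   [square of b] = y*z - x
and tr(b a b a) = tr(a b) * tr(a b) - tr(1)   [split at a repeated a] = z^2 - 2
tr(a b a^-1 b) = tr(b a b) * tr(a) - tr(b a b a)   [inverse elimination on a] = x*y*z - x^2 - z^2 + 2
tr(a^-1 b^-1 a b) = tr(a b a^-1) * tr(b) - tr(a b a^-1 b)   [inverse elimination on b] = -x*y*z + x^2 + y^2 + z^2 - 2
next, tr(a^-2 b^-1 a b) = tr(a^-1 b^-1 a b) * tr(a) - tr(a^-1 b^-1 a b a)   [inverse elimination on a] = -x^2*y*z + x^3 + x*y^2 + x*z^2 - 3*x

-x^2*y*z + x^3 + x*y^2 + x*z^2 - 3*x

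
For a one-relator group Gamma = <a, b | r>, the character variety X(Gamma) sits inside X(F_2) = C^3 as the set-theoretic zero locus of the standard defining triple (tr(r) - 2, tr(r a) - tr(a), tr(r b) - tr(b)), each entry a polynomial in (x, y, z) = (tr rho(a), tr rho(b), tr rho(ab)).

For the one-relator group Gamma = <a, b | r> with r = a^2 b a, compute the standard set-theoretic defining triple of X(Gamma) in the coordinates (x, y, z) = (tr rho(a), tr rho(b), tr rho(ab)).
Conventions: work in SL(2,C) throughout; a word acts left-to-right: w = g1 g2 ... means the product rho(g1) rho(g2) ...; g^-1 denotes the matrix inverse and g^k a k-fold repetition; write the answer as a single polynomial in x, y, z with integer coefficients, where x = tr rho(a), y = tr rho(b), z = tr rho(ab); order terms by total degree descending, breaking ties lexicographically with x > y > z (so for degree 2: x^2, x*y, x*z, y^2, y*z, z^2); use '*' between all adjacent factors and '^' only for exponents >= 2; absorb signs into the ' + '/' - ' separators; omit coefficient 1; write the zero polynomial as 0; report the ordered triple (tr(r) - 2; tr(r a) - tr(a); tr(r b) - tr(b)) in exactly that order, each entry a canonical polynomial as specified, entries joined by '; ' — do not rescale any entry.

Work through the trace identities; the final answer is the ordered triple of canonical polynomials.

x^2*z - x*y - z - 2; x^3*z - x^2*y - 2*x*z - x + y; x*z^2 - y*z - x - y

trace(b a^2) = trace(a) trace(b a) - trace(b) = x*z - y
trace(a^2 b a) = trace(a) trace(b a^2) - trace(b a) = x^2*z - x*y - z
trace(a^2 b a^2) = trace(a) trace(a b a^2) - trace(a b a)  (reduce the a square) = x^3*z - x^2*y - 2*x*z + y
trace(b a b a) = trace(a b) trace(a b) - trace(1)   [split at a repeated a] = z^2 - 2
trace(b a b) = trace(b) trace(a b) - trace(a)   [square of b] = y*z - x
trace(a^2 b a b) = trace(a) trace(b a b a) - trace(b a b)   [square of a] = x*z^2 - y*z - x
assemble the triple (trace(r) - 2; trace(r a) - x; trace(r b) - y)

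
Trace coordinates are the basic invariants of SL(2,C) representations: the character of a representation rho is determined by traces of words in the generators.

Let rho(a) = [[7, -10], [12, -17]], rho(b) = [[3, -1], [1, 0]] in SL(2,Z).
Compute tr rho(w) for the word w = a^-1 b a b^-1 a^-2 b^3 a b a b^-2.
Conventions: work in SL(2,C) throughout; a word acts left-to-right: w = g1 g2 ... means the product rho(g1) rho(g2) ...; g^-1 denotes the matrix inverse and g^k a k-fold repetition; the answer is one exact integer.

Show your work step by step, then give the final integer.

1416723

rho(a^-1) = [[-17, 10], [-12, 7]]
... * rho(b) = [[3, -1], [1, 0]]  ->  [[-41, 17], [-29, 12]]
... * rho(a) = [[7, -10], [12, -17]]  ->  [[-83, 121], [-59, 86]]
... * rho(b^-1) = [[0, 1], [-1, 3]]  ->  [[-121, 280], [-86, 199]]
... * rho(a^-1) = [[-17, 10], [-12, 7]]  ->  [[-1303, 750], [-926, 533]]
... * rho(a^-1) = [[-17, 10], [-12, 7]]  ->  [[13151, -7780], [9346, -5529]]
... * rho(b) = [[3, -1], [1, 0]]  ->  [[31673, -13151], [22509, -9346]]
... * rho(b) = [[3, -1], [1, 0]]  ->  [[81868, -31673], [58181, -22509]]
... * rho(b) = [[3, -1], [1, 0]]  ->  [[213931, -81868], [152034, -58181]]
... * rho(a) = [[7, -10], [12, -17]]  ->  [[515101, -747554], [366066, -531263]]
... * rho(b) = [[3, -1], [1, 0]]  ->  [[797749, -515101], [566935, -366066]]
... * rho(a) = [[7, -10], [12, -17]]  ->  [[-596969, 779227], [-424247, 553772]]
... * rho(b^-1) = [[0, 1], [-1, 3]]  ->  [[-779227, 1740712], [-553772, 1237069]]
... * rho(b^-1) = [[0, 1], [-1, 3]]  ->  [[-1740712, 4442909], [-1237069, 3157435]]
tr = -1740712 + 3157435 = 1416723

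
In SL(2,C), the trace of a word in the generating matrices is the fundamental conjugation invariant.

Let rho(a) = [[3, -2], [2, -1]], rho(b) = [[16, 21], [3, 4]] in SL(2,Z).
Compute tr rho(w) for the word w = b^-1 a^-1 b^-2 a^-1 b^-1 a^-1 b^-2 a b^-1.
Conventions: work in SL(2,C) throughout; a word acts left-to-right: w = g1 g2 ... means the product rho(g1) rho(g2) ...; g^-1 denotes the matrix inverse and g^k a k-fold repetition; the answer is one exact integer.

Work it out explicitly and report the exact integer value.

rho(b^-1) = [[4, -21], [-3, 16]]
... * rho(a^-1) = [[-1, 2], [-2, 3]]  ->  [[38, -55], [-29, 42]]
... * rho(b^-1) = [[4, -21], [-3, 16]]  ->  [[317, -1678], [-242, 1281]]
... * rho(b^-1) = [[4, -21], [-3, 16]]  ->  [[6302, -33505], [-4811, 25578]]
... * rho(a^-1) = [[-1, 2], [-2, 3]]  ->  [[60708, -87911], [-46345, 67112]]
... * rho(b^-1) = [[4, -21], [-3, 16]]  ->  [[506565, -2681444], [-386716, 2047037]]
... * rho(a^-1) = [[-1, 2], [-2, 3]]  ->  [[4856323, -7031202], [-3707358, 5367679]]
... * rho(b^-1) = [[4, -21], [-3, 16]]  ->  [[40518898, -214482015], [-30932469, 163737382]]
... * rho(b^-1) = [[4, -21], [-3, 16]]  ->  [[805521637, -4282609098], [-614942022, 3269379961]]
... * rho(a) = [[3, -2], [2, -1]]  ->  [[-6148653285, 2671565824], [4693933856, -2039495917]]
... * rho(b^-1) = [[4, -21], [-3, 16]]  ->  [[-32609310612, 171866772169], [24894223175, -131204545648]]
tr = -32609310612 + -131204545648 = -163813856260

-163813856260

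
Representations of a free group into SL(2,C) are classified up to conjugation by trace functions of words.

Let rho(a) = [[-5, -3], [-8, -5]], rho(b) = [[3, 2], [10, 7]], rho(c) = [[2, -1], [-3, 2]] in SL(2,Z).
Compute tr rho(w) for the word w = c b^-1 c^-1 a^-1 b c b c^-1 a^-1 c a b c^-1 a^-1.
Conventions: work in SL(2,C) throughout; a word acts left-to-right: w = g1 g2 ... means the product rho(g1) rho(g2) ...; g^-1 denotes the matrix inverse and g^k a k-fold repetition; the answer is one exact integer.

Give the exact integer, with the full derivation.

-18647

rho(c) = [[2, -1], [-3, 2]]
... * rho(b^-1) = [[7, -2], [-10, 3]]  ->  [[24, -7], [-41, 12]]
... * rho(c^-1) = [[2, 1], [3, 2]]  ->  [[27, 10], [-46, -17]]
... * rho(a^-1) = [[-5, 3], [8, -5]]  ->  [[-55, 31], [94, -53]]
... * rho(b) = [[3, 2], [10, 7]]  ->  [[145, 107], [-248, -183]]
... * rho(c) = [[2, -1], [-3, 2]]  ->  [[-31, 69], [53, -118]]
... * rho(b) = [[3, 2], [10, 7]]  ->  [[597, 421], [-1021, -720]]
... * rho(c^-1) = [[2, 1], [3, 2]]  ->  [[2457, 1439], [-4202, -2461]]
... * rho(a^-1) = [[-5, 3], [8, -5]]  ->  [[-773, 176], [1322, -301]]
... * rho(c) = [[2, -1], [-3, 2]]  ->  [[-2074, 1125], [3547, -1924]]
... * rho(a) = [[-5, -3], [-8, -5]]  ->  [[1370, 597], [-2343, -1021]]
... * rho(b) = [[3, 2], [10, 7]]  ->  [[10080, 6919], [-17239, -11833]]
... * rho(c^-1) = [[2, 1], [3, 2]]  ->  [[40917, 23918], [-69977, -40905]]
... * rho(a^-1) = [[-5, 3], [8, -5]]  ->  [[-13241, 3161], [22645, -5406]]
tr = -13241 + -5406 = -18647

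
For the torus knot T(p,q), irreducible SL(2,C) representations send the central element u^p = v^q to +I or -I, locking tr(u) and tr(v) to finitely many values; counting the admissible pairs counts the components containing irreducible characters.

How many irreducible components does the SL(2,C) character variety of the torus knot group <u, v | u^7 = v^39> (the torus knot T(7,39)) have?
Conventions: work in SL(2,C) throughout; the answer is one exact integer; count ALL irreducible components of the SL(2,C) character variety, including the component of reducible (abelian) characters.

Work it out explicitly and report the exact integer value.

Gamma = < u, v | u^7 = v^39 > (torus knot T(7,39)); the central element u^7 = v^39 acts as +I or -I in any irreducible SL(2,C) representation.
On an irreducible component, tr(u) is locked at 2*cos(pi*alpha/7) for some alpha in 1..6, and tr(v) at 2*cos(pi*beta/39) for some beta in 1..38.
Consistency of u^7 = (-1)^alpha I with v^39 = (-1)^beta I forces alpha = beta (mod 2).
Counting: 3 odd alphas x 19 odd betas + 3 even alphas x 19 even betas = 57 + 57 = 114.
That is 114 components of irreducible characters, and with the reducible (abelian) component the total is 115.

115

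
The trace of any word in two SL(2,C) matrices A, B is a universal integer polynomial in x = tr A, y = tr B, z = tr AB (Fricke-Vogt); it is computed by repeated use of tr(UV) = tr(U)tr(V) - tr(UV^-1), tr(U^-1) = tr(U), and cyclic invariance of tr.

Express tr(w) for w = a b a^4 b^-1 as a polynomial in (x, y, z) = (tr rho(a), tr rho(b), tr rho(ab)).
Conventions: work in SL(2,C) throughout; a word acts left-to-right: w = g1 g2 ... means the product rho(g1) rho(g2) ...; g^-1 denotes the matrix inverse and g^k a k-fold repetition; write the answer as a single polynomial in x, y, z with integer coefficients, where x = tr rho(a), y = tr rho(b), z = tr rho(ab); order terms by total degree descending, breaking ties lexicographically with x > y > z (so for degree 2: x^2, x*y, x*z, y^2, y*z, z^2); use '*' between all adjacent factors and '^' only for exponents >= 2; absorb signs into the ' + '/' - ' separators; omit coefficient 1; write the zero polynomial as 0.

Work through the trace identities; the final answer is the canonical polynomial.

x^4*y*z - x^3*y^2 - x^3*z^2 - 2*x^2*y*z + x^3 + 2*x*y^2 + 2*x*z^2 - 3*x

next, tr(a b a) = tr(a) tr(b a) - tr(b)  (reduce the a square) = x*z - y
and tr(a^2 b a) = tr(a) tr(a b a) - tr(a b)  (reduce the a square) = x^2*z - x*y - z
next, tr(a^3 b a) = tr(a) tr(a^2 b a) - tr(a^2 b)  (reduce the a square) = x^3*z - x^2*y - 2*x*z + y
tr(a b a^4) = tr(a) tr(a^3 b a) - tr(a^3 b)  (reduce the a square) = x^4*z - x^3*y - 3*x^2*z + 2*x*y + z
tr(b a b a) = tr(a b) tr(a b) - tr(1)  (split on a) = z^2 - 2
next, tr(b a b) = tr(b) tr(a b) - tr(a)  (reduce the b square) = y*z - x
and tr(a b a b a) = tr(a) tr(b a b a) - tr(b a b)  (reduce the a square) = x*z^2 - y*z - x
and tr(a^2 b a b a) = tr(a) tr(a b a b a) - tr(a b a b)  (reduce the a square) = x^2*z^2 - x*y*z - x^2 - z^2 + 2
tr(a b a^4 b) = tr(a) tr(a^2 b a b a) - tr(a^2 b a b)  (reduce the a square) = x^3*z^2 - x^2*y*z - x^3 - 2*x*z^2 + y*z + 3*x
and tr(a b a^4 b^-1) = tr(a b a^4) tr(b) - tr(a b a^4 b)  (eliminate b^-1) = x^4*y*z - x^3*y^2 - x^3*z^2 - 2*x^2*y*z + x^3 + 2*x*y^2 + 2*x*z^2 - 3*x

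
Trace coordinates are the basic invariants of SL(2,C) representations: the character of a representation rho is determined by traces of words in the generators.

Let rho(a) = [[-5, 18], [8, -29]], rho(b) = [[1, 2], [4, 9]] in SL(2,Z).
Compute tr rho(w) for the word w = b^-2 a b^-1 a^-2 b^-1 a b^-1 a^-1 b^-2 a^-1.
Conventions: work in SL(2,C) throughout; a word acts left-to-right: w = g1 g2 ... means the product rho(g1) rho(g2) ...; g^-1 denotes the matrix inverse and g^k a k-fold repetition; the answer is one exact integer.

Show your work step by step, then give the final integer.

rho(b^-1) = [[9, -2], [-4, 1]]
... * rho(b^-1) = [[9, -2], [-4, 1]]  ->  [[89, -20], [-40, 9]]
... * rho(a) = [[-5, 18], [8, -29]]  ->  [[-605, 2182], [272, -981]]
... * rho(b^-1) = [[9, -2], [-4, 1]]  ->  [[-14173, 3392], [6372, -1525]]
... * rho(a^-1) = [[-29, -18], [-8, -5]]  ->  [[383881, 238154], [-172588, -107071]]
... * rho(a^-1) = [[-29, -18], [-8, -5]]  ->  [[-13037781, -8100628], [5861620, 3641939]]
... * rho(b^-1) = [[9, -2], [-4, 1]]  ->  [[-84937517, 17974934], [38186824, -8081301]]
... * rho(a) = [[-5, 18], [8, -29]]  ->  [[568487057, -2050148392], [-255584528, 921720561]]
... * rho(b^-1) = [[9, -2], [-4, 1]]  ->  [[13316977081, -3187122506], [-5987142996, 1432889617]]
... * rho(a^-1) = [[-29, -18], [-8, -5]]  ->  [[-360695355301, -223769974928], [162164029948, 100604125843]]
... * rho(b^-1) = [[9, -2], [-4, 1]]  ->  [[-2351178297997, 497620735674], [1057059766160, -223723934053]]
... * rho(b^-1) = [[9, -2], [-4, 1]]  ->  [[-23151087624669, 5199977331668], [10408433631652, -2337843466373]]
... * rho(a^-1) = [[-29, -18], [-8, -5]]  ->  [[629781722462057, 390719690585702], [-283141827586924, -175662588037871]]
tr = 629781722462057 + -175662588037871 = 454119134424186

454119134424186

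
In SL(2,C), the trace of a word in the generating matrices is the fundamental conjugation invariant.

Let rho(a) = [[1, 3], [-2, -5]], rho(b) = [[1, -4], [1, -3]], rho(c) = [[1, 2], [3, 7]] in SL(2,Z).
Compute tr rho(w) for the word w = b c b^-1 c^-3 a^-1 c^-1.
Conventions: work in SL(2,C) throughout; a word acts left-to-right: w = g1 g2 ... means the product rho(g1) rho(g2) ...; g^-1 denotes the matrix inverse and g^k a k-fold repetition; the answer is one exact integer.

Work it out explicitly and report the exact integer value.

-909851

rho(b) = [[1, -4], [1, -3]]
... * rho(c) = [[1, 2], [3, 7]]  ->  [[-11, -26], [-8, -19]]
... * rho(b^-1) = [[-3, 4], [-1, 1]]  ->  [[59, -70], [43, -51]]
... * rho(c^-1) = [[7, -2], [-3, 1]]  ->  [[623, -188], [454, -137]]
... * rho(c^-1) = [[7, -2], [-3, 1]]  ->  [[4925, -1434], [3589, -1045]]
... * rho(c^-1) = [[7, -2], [-3, 1]]  ->  [[38777, -11284], [28258, -8223]]
... * rho(a^-1) = [[-5, -3], [2, 1]]  ->  [[-216453, -127615], [-157736, -92997]]
... * rho(c^-1) = [[7, -2], [-3, 1]]  ->  [[-1132326, 305291], [-825161, 222475]]
tr = -1132326 + 222475 = -909851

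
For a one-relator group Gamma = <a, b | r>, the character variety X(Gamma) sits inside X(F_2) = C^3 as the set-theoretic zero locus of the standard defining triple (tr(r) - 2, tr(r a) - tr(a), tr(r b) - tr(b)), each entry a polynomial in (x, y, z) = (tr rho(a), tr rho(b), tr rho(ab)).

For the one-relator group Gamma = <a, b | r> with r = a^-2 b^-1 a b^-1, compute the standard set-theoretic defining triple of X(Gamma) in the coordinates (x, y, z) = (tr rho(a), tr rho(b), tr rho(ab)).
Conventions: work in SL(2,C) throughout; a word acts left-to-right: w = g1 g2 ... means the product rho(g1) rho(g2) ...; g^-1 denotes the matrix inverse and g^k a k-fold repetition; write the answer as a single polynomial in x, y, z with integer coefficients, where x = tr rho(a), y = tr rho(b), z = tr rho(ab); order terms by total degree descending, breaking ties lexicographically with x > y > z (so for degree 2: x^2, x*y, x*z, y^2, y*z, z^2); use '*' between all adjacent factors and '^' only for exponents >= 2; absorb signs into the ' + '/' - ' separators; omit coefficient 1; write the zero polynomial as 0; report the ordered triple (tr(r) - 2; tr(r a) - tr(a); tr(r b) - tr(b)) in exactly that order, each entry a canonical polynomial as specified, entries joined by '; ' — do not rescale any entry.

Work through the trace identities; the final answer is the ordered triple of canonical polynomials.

tr(b^-1) = tr(b) = y
tr(b^-1 a) = tr(a) * tr(b) - tr(a b) = x*y - z
tr(b^-1 a^-1) = tr(b^-1) * tr(a) - tr(b^-1 a) = z
tr(b a b) = tr(b) * tr(a b) - tr(a) = y*z - x
tr(b a b a) = tr(a b) * tr(a b) - tr(1)   [split at repeated a] = z^2 - 2
tr(a^-1 b a b) = tr(b a b) * tr(a) - tr(b a b a) = x*y*z - x^2 - z^2 + 2
tr(a^-1 b a b^-1) = tr(a^-1 b a) * tr(b) - tr(a^-1 b a b) = -x*y*z + x^2 + y^2 + z^2 - 2
tr(a b^-1 a^-2 b) = tr(a^-1 b a b^-1) * tr(a) - tr(a^-1 b a b^-1 a) = -x^2*y*z + x^3 + x*y^2 + x*z^2 - 3*x
tr(a^-2 b^-1 a b^-1) = tr(a b^-1 a^-2) * tr(b) - tr(a b^-1 a^-2 b) = x^2*y*z - x^3 - x*y^2 - x*z^2 + y*z + 3*x
assemble the triple (tr(r) - 2; tr(r a) - x; tr(r b) - y)

x^2*y*z - x^3 - x*y^2 - x*z^2 + y*z + 3*x - 2; x*y*z - x^2 - z^2 - x + 2; -y + z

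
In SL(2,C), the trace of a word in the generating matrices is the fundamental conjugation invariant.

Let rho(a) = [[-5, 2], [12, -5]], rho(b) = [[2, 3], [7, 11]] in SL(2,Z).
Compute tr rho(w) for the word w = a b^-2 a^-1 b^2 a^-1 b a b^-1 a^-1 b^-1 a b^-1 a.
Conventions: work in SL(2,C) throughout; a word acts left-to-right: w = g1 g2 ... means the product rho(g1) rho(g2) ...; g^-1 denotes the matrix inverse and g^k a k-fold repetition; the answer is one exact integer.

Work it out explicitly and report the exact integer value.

52107235040415

rho(a) = [[-5, 2], [12, -5]]
... * rho(b^-1) = [[11, -3], [-7, 2]]  ->  [[-69, 19], [167, -46]]
... * rho(b^-1) = [[11, -3], [-7, 2]]  ->  [[-892, 245], [2159, -593]]
... * rho(a^-1) = [[-5, -2], [-12, -5]]  ->  [[1520, 559], [-3679, -1353]]
... * rho(b) = [[2, 3], [7, 11]]  ->  [[6953, 10709], [-16829, -25920]]
... * rho(b) = [[2, 3], [7, 11]]  ->  [[88869, 138658], [-215098, -335607]]
... * rho(a^-1) = [[-5, -2], [-12, -5]]  ->  [[-2108241, -871028], [5102774, 2108231]]
... * rho(b) = [[2, 3], [7, 11]]  ->  [[-10313678, -15906031], [24963165, 38498863]]
... * rho(a) = [[-5, 2], [12, -5]]  ->  [[-139303982, 58902799], [337170531, -142567985]]
... * rho(b^-1) = [[11, -3], [-7, 2]]  ->  [[-1944663395, 535717544], [4706851736, -1296647563]]
... * rho(a^-1) = [[-5, -2], [-12, -5]]  ->  [[3294706447, 1210739070], [-7974487924, -2930465657]]
... * rho(b^-1) = [[11, -3], [-7, 2]]  ->  [[27766597427, -7462641201], [-67206107565, 18062532458]]
... * rho(a) = [[-5, 2], [12, -5]]  ->  [[-228384681547, 92846400859], [552780927321, -224724877420]]
... * rho(b^-1) = [[11, -3], [-7, 2]]  ->  [[-3162156303030, 870846846359], [7653664342471, -2107792536803]]
... * rho(a) = [[-5, 2], [12, -5]]  ->  [[26260943671458, -10678546837855], [-63561832153991, 25846291368957]]
tr = 26260943671458 + 25846291368957 = 52107235040415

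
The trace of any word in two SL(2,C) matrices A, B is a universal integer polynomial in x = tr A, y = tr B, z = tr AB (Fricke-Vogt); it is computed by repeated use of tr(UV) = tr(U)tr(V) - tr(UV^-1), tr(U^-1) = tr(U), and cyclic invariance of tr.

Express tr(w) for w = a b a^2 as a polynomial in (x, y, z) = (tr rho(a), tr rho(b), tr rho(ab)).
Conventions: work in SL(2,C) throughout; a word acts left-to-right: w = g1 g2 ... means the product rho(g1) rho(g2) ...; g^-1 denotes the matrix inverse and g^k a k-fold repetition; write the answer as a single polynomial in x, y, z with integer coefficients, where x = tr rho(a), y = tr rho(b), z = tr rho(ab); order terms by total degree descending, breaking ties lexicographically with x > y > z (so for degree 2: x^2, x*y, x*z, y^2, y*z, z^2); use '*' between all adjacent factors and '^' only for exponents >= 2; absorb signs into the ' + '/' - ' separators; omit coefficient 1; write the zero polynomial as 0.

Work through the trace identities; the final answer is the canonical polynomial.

x^2*z - x*y - z

and tr(b a^2) = tr(a) * tr(b a) - tr(b)  (reduce the a square) = x*z - y
next, tr(a b a^2) = tr(a) * tr(b a^2) - tr(b a)  (reduce the a square) = x^2*z - x*y - z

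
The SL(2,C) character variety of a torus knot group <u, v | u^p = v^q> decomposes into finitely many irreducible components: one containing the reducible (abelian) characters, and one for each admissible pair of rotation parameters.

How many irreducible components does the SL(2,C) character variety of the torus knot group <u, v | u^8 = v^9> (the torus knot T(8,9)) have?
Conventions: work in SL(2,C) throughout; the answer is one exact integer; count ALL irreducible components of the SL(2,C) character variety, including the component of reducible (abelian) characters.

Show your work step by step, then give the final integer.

29

Gamma = < u, v | u^8 = v^9 > (torus knot T(8,9)); the central element u^8 = v^9 acts as +I or -I in any irreducible SL(2,C) representation.
This locks tr(u) to 2*cos(pi*alpha/8), alpha in 1..7, and tr(v) to 2*cos(pi*beta/9), beta in 1..8, on each component of irreducible characters.
Consistency of u^8 = (-1)^alpha I with v^9 = (-1)^beta I forces alpha = beta (mod 2).
Counting: 4 odd alphas x 4 odd betas + 3 even alphas x 4 even betas = 16 + 12 = 28.
components with irreducible characters: 28; plus the single component of reducible (abelian) characters: total 29.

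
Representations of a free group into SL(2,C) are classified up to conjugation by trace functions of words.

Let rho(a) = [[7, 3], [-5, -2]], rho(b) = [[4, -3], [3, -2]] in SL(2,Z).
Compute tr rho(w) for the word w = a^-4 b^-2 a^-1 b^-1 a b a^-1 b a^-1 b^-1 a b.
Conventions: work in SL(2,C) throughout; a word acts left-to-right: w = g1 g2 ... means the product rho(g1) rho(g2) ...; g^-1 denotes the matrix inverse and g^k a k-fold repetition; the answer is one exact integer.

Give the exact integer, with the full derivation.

rho(a^-1) = [[-2, -3], [5, 7]]
... * rho(a^-1) = [[-2, -3], [5, 7]]  ->  [[-11, -15], [25, 34]]
... * rho(a^-1) = [[-2, -3], [5, 7]]  ->  [[-53, -72], [120, 163]]
... * rho(a^-1) = [[-2, -3], [5, 7]]  ->  [[-254, -345], [575, 781]]
... * rho(b^-1) = [[-2, 3], [-3, 4]]  ->  [[1543, -2142], [-3493, 4849]]
... * rho(b^-1) = [[-2, 3], [-3, 4]]  ->  [[3340, -3939], [-7561, 8917]]
... * rho(a^-1) = [[-2, -3], [5, 7]]  ->  [[-26375, -37593], [59707, 85102]]
... * rho(b^-1) = [[-2, 3], [-3, 4]]  ->  [[165529, -229497], [-374720, 519529]]
... * rho(a) = [[7, 3], [-5, -2]]  ->  [[2306188, 955581], [-5220685, -2163218]]
... * rho(b) = [[4, -3], [3, -2]]  ->  [[12091495, -8829726], [-27372394, 19988491]]
... * rho(a^-1) = [[-2, -3], [5, 7]]  ->  [[-68331620, -98082567], [154687243, 222036619]]
... * rho(b) = [[4, -3], [3, -2]]  ->  [[-567574181, 401159994], [1284858829, -908134967]]
... * rho(a^-1) = [[-2, -3], [5, 7]]  ->  [[3140948332, 4510842501], [-7110392493, -10211521256]]
... * rho(b^-1) = [[-2, 3], [-3, 4]]  ->  [[-19814424167, 27466215000], [44855348754, -62177262503]]
... * rho(a) = [[7, 3], [-5, -2]]  ->  [[-276032044169, -114375702501], [624873753793, 258920571268]]
... * rho(b) = [[4, -3], [3, -2]]  ->  [[-1447255284179, 1056847537509], [3276256728976, -2392462403915]]
tr = -1447255284179 + -2392462403915 = -3839717688094

-3839717688094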